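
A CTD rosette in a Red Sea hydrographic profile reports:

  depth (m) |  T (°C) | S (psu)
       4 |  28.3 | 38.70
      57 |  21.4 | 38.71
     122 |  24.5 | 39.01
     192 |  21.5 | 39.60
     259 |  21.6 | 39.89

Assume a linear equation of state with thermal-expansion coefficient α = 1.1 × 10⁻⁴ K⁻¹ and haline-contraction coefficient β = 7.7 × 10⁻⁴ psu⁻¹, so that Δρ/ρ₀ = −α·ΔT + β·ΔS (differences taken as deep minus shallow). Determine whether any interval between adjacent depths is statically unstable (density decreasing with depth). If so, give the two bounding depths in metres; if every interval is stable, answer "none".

57–122 m

Evaluate Δρ/ρ₀ = −αΔT + βΔS across each adjacent pair:
  4–57 m: −αΔT+βΔS = −(1.1 × 10⁻⁴)(-6.9)+(7.7 × 10⁻⁴)(+0.01) = 7.7 × 10⁻⁴ → stable
  57–122 m: −αΔT+βΔS = −(1.1 × 10⁻⁴)(+3.1)+(7.7 × 10⁻⁴)(+0.30) = -1.1 × 10⁻⁴ → UNSTABLE
  122–192 m: −αΔT+βΔS = −(1.1 × 10⁻⁴)(-3.0)+(7.7 × 10⁻⁴)(+0.59) = 7.8 × 10⁻⁴ → stable
  192–259 m: −αΔT+βΔS = −(1.1 × 10⁻⁴)(+0.1)+(7.7 × 10⁻⁴)(+0.29) = 2.1 × 10⁻⁴ → stable
The 57–122 m interval has Δρ < 0: lighter water underlies denser water.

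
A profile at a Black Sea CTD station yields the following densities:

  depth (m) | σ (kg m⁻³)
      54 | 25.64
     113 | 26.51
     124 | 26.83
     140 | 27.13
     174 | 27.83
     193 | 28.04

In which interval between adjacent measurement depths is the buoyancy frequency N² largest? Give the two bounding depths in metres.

113–124 m

Compute the density gradient over each adjacent pair:
  54–113 m: Δρ/Δz = 0.87/59 = 0.015 kg m⁻⁴
  113–124 m: Δρ/Δz = 0.32/11 = 0.029 kg m⁻⁴
  124–140 m: Δρ/Δz = 0.30/16 = 0.019 kg m⁻⁴
  140–174 m: Δρ/Δz = 0.70/34 = 0.021 kg m⁻⁴
  174–193 m: Δρ/Δz = 0.21/19 = 0.011 kg m⁻⁴
The largest gradient is in the 113–124 m interval — the pycnocline.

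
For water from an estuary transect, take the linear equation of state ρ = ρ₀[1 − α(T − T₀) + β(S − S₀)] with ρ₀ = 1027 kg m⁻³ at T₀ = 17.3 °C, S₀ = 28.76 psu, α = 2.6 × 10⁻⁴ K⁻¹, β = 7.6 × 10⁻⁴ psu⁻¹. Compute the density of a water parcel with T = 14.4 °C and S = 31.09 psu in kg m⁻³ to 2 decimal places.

1029.59 kg m⁻³

T − T₀ = -2.9 K, S − S₀ = +2.33 psu.
Bracket = 1 − α·(-2.9) + β·(+2.33) = 1 + (2.5248 × 10⁻³) = 1.0025248.
ρ = 1027 × 1.0025248 = 1029.59 kg m⁻³.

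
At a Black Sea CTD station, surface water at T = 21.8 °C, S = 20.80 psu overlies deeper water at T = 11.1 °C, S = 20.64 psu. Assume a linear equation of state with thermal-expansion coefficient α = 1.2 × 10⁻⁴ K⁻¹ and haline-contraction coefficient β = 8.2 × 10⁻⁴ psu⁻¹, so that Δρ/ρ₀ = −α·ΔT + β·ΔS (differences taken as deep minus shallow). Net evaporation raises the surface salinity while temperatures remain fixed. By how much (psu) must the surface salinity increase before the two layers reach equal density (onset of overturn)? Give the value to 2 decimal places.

Neutral buoyancy requires −α(T_deep − T_surf) + β(S_deep − S_surf′) = 0.
S_surf′ = S_deep − (α/β)·ΔT = 20.64 − (1.2 × 10⁻⁴/8.2 × 10⁻⁴)·(-10.7) = 22.2059 psu.
Increase required: 22.2059 − 20.80 = 1.4059 psu.

1.41 psu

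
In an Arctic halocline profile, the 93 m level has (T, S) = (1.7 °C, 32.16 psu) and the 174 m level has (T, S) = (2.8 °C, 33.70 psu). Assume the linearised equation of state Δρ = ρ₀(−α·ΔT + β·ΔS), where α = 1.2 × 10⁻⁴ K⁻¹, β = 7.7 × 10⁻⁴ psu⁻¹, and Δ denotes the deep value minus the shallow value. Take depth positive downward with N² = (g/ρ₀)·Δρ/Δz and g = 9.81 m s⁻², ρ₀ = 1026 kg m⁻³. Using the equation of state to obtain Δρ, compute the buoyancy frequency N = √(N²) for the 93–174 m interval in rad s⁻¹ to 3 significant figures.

ΔT = +1.1 K, ΔS = +1.54 psu (deep − shallow).
Δρ/ρ₀ = −αΔT + βΔS = -1.32 × 10⁻⁴ + 1.1858 × 10⁻³ = 1.0538 × 10⁻³, so Δρ ≈ 1.081 kg m⁻³.
N² = (g/ρ₀)·Δρ/Δz = g·(Δρ/ρ₀)/Δz = 9.81 × 1.0538 × 10⁻³ / 81 = 1.2763 × 10⁻⁴ s⁻².
N = √(1.2763 × 10⁻⁴) = 0.011297 rad s⁻¹ ≈ 0.0113 rad s⁻¹.

0.0113 rad s⁻¹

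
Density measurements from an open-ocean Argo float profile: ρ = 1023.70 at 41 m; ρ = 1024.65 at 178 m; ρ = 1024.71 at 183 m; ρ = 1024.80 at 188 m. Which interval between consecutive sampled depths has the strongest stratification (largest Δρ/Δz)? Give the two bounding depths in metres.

Compute the density gradient over each adjacent pair:
  41–178 m: Δρ/Δz = 0.95/137 = 6.9 × 10⁻³ kg m⁻⁴
  178–183 m: Δρ/Δz = 0.06/5 = 0.012 kg m⁻⁴
  183–188 m: Δρ/Δz = 0.09/5 = 0.018 kg m⁻⁴
The largest gradient is in the 183–188 m interval — the pycnocline.

183–188 m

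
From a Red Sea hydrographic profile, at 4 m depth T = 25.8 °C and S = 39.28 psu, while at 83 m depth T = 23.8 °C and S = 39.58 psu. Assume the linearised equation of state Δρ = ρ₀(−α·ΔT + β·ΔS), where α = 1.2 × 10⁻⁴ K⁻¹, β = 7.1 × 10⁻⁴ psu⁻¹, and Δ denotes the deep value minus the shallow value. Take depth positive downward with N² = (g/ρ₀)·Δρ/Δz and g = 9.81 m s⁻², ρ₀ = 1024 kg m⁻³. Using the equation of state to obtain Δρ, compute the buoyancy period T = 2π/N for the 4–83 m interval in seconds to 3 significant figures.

ΔT = -2.0 K, ΔS = +0.30 psu (deep − shallow).
Δρ/ρ₀ = −αΔT + βΔS = 2.40 × 10⁻⁴ + 2.13 × 10⁻⁴ = 4.53 × 10⁻⁴, so Δρ ≈ 0.4639 kg m⁻³.
N² = (g/ρ₀)·Δρ/Δz = g·(Δρ/ρ₀)/Δz = 9.81 × 4.53 × 10⁻⁴ / 79 = 5.6252 × 10⁻⁵ s⁻².
N = √(5.6252 × 10⁻⁵) = 7.5001 × 10⁻³ rad s⁻¹ → T = 2π/N = 837.75 s ≈ 838 s.

838 s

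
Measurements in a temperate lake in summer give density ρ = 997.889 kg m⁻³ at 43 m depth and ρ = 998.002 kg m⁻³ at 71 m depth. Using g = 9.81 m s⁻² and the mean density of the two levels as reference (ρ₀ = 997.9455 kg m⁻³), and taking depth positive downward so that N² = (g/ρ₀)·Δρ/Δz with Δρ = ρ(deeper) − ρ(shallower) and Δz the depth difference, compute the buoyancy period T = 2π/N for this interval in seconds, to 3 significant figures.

Δρ = 998.002 − 997.889 = 0.113 kg m⁻³ over Δz = 71 − 43 = 28 m.
N² = (9.81/997.9455) × (0.113/28) = 3.9672 × 10⁻⁵ s⁻².
N = √(3.9672 × 10⁻⁵) = 6.2986 × 10⁻³ rad s⁻¹, so T = 2π/N = 997.55 s ≈ 998 s.

998 s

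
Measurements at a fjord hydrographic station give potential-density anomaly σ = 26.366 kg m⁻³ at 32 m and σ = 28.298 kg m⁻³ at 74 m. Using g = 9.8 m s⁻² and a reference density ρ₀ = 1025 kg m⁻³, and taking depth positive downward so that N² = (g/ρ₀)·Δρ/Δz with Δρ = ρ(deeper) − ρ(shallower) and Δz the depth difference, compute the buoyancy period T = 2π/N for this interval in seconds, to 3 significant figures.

Δρ = 1028.298 − 1026.366 = 1.932 kg m⁻³ over Δz = 74 − 32 = 42 m.
N² = (9.8/1025) × (1.932/42) = 4.3980 × 10⁻⁴ s⁻².
N = √(4.3980 × 10⁻⁴) = 0.020971 rad s⁻¹, so T = 2π/N = 299.61 s ≈ 300 s.

300 s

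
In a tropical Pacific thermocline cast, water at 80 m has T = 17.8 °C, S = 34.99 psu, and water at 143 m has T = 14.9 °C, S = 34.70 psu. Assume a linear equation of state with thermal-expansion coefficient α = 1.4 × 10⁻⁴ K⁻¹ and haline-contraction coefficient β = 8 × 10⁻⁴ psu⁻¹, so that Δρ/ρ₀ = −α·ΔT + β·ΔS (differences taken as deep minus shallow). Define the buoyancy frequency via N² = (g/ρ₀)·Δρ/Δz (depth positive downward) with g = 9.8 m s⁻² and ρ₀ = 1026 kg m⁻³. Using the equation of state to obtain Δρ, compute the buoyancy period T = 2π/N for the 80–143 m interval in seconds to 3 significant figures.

1.21 × 10³ s

ΔT = -2.9 K, ΔS = -0.29 psu (deep − shallow).
Δρ/ρ₀ = −αΔT + βΔS = 4.06 × 10⁻⁴ − 2.32 × 10⁻⁴ = 1.74 × 10⁻⁴, so Δρ ≈ 0.1785 kg m⁻³.
N² = (g/ρ₀)·Δρ/Δz = g·(Δρ/ρ₀)/Δz = 9.8 × 1.74 × 10⁻⁴ / 63 = 2.7067 × 10⁻⁵ s⁻².
N = √(2.7067 × 10⁻⁵) = 5.2026 × 10⁻³ rad s⁻¹ → T = 2π/N = 1.2077 × 10³ s ≈ 1.21 × 10³ s.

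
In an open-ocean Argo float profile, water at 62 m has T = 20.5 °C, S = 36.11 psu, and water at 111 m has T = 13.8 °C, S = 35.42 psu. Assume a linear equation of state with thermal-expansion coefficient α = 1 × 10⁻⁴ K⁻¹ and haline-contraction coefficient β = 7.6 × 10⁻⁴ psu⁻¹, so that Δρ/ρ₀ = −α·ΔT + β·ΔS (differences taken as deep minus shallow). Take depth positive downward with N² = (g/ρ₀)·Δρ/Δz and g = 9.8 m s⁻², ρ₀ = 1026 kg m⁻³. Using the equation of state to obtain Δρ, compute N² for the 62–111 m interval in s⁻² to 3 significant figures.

ΔT = -6.7 K, ΔS = -0.69 psu (deep − shallow).
Δρ/ρ₀ = −αΔT + βΔS = 6.70 × 10⁻⁴ − 5.244 × 10⁻⁴ = 1.456 × 10⁻⁴, so Δρ ≈ 0.1494 kg m⁻³.
N² = (g/ρ₀)·Δρ/Δz = g·(Δρ/ρ₀)/Δz = 9.8 × 1.456 × 10⁻⁴ / 49 = 2.9120 × 10⁻⁵ s⁻² ≈ 2.91 × 10⁻⁵ s⁻².

2.91 × 10⁻⁵ s⁻²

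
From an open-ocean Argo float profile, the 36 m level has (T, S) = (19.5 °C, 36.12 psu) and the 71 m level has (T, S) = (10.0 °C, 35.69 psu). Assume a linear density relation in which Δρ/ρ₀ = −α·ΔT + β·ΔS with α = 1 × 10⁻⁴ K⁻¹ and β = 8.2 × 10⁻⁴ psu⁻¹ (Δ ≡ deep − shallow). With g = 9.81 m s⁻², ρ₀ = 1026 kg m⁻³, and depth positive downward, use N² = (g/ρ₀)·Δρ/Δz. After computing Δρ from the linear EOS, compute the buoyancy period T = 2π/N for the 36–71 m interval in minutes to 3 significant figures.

8.09 min

ΔT = -9.5 K, ΔS = -0.43 psu (deep − shallow).
Δρ/ρ₀ = −αΔT + βΔS = 9.50 × 10⁻⁴ − 3.526 × 10⁻⁴ = 5.974 × 10⁻⁴, so Δρ ≈ 0.6129 kg m⁻³.
N² = (g/ρ₀)·Δρ/Δz = g·(Δρ/ρ₀)/Δz = 9.81 × 5.974 × 10⁻⁴ / 35 = 1.6744 × 10⁻⁴ s⁻².
N = √(1.6744 × 10⁻⁴) = 0.012940 rad s⁻¹ → T = 2π/N = 485.56 s = 8.0927 min ≈ 8.09 min.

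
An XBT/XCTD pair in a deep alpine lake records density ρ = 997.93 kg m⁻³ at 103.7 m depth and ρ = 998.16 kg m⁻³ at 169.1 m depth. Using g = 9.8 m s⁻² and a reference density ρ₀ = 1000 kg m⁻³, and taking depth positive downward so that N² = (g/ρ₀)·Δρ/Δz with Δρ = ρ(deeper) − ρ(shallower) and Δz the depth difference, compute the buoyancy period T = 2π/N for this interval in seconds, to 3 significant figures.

1.07 × 10³ s

Δρ = 998.16 − 997.93 = 0.23 kg m⁻³ over Δz = 169.1 − 103.7 = 65.4 m.
N² = (9.8/1000) × (0.23/65.4) = 3.4465 × 10⁻⁵ s⁻².
N = √(3.4465 × 10⁻⁵) = 5.8707 × 10⁻³ rad s⁻¹, so T = 2π/N = 1.0703 × 10³ s ≈ 1.07 × 10³ s.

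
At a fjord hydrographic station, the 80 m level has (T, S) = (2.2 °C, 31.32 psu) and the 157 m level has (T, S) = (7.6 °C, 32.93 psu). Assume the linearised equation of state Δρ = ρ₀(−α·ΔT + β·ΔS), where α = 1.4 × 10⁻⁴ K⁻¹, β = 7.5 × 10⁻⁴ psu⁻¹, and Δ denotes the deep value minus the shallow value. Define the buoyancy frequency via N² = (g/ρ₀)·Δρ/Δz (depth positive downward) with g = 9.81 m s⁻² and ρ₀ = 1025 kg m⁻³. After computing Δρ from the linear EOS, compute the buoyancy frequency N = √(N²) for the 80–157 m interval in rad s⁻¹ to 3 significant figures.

ΔT = +5.4 K, ΔS = +1.61 psu (deep − shallow).
Δρ/ρ₀ = −αΔT + βΔS = -7.56 × 10⁻⁴ + 1.2075 × 10⁻³ = 4.515 × 10⁻⁴, so Δρ ≈ 0.4628 kg m⁻³.
N² = (g/ρ₀)·Δρ/Δz = g·(Δρ/ρ₀)/Δz = 9.81 × 4.515 × 10⁻⁴ / 77 = 5.7522 × 10⁻⁵ s⁻².
N = √(5.7522 × 10⁻⁵) = 7.5843 × 10⁻³ rad s⁻¹ ≈ 7.58 × 10⁻³ rad s⁻¹.

7.58 × 10⁻³ rad s⁻¹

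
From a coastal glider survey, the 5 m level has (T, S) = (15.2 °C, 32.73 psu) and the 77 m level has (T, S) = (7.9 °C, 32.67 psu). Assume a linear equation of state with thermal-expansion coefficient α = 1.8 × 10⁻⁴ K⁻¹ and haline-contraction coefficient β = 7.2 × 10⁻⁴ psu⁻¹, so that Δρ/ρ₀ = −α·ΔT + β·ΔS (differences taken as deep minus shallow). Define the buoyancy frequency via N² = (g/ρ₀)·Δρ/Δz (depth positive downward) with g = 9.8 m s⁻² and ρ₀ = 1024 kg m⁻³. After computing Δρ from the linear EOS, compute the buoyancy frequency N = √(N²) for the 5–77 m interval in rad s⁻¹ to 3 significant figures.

ΔT = -7.3 K, ΔS = -0.06 psu (deep − shallow).
Δρ/ρ₀ = −αΔT + βΔS = 1.314 × 10⁻³ − 4.32 × 10⁻⁵ = 1.2708 × 10⁻³, so Δρ ≈ 1.301 kg m⁻³.
N² = (g/ρ₀)·Δρ/Δz = g·(Δρ/ρ₀)/Δz = 9.8 × 1.2708 × 10⁻³ / 72 = 1.7297 × 10⁻⁴ s⁻².
N = √(1.7297 × 10⁻⁴) = 0.013152 rad s⁻¹ ≈ 0.0132 rad s⁻¹.

0.0132 rad s⁻¹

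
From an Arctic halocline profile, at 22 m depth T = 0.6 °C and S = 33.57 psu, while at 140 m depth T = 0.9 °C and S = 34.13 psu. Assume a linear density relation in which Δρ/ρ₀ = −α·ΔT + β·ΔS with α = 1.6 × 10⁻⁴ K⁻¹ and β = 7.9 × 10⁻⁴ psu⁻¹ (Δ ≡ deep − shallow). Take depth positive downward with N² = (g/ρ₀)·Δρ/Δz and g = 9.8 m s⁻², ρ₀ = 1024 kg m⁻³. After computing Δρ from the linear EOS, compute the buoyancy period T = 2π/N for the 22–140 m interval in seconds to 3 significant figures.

1.10 × 10³ s

ΔT = +0.3 K, ΔS = +0.56 psu (deep − shallow).
Δρ/ρ₀ = −αΔT + βΔS = -4.80 × 10⁻⁵ + 4.424 × 10⁻⁴ = 3.944 × 10⁻⁴, so Δρ ≈ 0.4039 kg m⁻³.
N² = (g/ρ₀)·Δρ/Δz = g·(Δρ/ρ₀)/Δz = 9.8 × 3.944 × 10⁻⁴ / 118 = 3.2755 × 10⁻⁵ s⁻².
N = √(3.2755 × 10⁻⁵) = 5.7232 × 10⁻³ rad s⁻¹ → T = 2π/N = 1.0978 × 10³ s ≈ 1.10 × 10³ s.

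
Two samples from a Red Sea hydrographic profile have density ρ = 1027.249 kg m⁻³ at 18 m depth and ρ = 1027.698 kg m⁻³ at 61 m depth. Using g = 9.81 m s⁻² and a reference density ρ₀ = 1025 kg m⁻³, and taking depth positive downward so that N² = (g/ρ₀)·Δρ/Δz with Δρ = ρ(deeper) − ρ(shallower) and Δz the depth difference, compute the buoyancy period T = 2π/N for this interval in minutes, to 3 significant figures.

Δρ = 1027.698 − 1027.249 = 0.449 kg m⁻³ over Δz = 61 − 18 = 43 m.
N² = (9.81/1025) × (0.449/43) = 9.9936 × 10⁻⁵ s⁻².
N = √(9.9936 × 10⁻⁵) = 9.9968 × 10⁻³ rad s⁻¹, so T = 2π/N = 628.52 s = 10.475 min ≈ 10.5 min.

10.5 min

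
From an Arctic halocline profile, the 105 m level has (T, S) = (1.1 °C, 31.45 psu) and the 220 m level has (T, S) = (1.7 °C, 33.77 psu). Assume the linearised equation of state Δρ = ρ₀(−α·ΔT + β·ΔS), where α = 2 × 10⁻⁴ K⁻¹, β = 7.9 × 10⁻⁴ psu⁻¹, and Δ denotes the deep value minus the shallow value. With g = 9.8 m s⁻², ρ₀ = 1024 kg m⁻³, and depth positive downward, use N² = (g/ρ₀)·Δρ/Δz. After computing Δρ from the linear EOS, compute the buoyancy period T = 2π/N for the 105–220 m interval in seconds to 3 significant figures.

520 s

ΔT = +0.6 K, ΔS = +2.32 psu (deep − shallow).
Δρ/ρ₀ = −αΔT + βΔS = -1.20 × 10⁻⁴ + 1.8328 × 10⁻³ = 1.7128 × 10⁻³, so Δρ ≈ 1.754 kg m⁻³.
N² = (g/ρ₀)·Δρ/Δz = g·(Δρ/ρ₀)/Δz = 9.8 × 1.7128 × 10⁻³ / 115 = 1.4596 × 10⁻⁴ s⁻².
N = √(1.4596 × 10⁻⁴) = 0.012081 rad s⁻¹ → T = 2π/N = 520.09 s ≈ 520 s.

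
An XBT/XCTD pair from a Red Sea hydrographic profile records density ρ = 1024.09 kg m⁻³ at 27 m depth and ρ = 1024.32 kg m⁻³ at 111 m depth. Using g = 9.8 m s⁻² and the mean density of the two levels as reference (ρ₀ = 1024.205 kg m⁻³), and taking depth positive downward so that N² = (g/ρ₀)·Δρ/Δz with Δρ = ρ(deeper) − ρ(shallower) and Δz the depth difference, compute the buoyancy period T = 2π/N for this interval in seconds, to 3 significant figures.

Δρ = 1024.32 − 1024.09 = 0.23 kg m⁻³ over Δz = 111 − 27 = 84 m.
N² = (9.8/1024.205) × (0.23/84) = 2.6199 × 10⁻⁵ s⁻².
N = √(2.6199 × 10⁻⁵) = 5.1185 × 10⁻³ rad s⁻¹, so T = 2π/N = 1.2275 × 10³ s ≈ 1.23 × 10³ s.

1.23 × 10³ s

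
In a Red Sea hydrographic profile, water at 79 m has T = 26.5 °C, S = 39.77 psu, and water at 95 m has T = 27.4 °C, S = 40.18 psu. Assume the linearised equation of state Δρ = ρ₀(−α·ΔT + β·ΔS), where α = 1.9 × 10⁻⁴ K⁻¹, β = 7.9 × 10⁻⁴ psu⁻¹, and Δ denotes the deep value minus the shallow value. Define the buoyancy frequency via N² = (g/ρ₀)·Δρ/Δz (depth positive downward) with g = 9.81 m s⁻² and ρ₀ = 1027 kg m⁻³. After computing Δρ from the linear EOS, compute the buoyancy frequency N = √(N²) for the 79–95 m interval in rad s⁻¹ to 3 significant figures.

ΔT = +0.9 K, ΔS = +0.41 psu (deep − shallow).
Δρ/ρ₀ = −αΔT + βΔS = -1.71 × 10⁻⁴ + 3.239 × 10⁻⁴ = 1.529 × 10⁻⁴, so Δρ ≈ 0.1570 kg m⁻³.
N² = (g/ρ₀)·Δρ/Δz = g·(Δρ/ρ₀)/Δz = 9.81 × 1.529 × 10⁻⁴ / 16 = 9.3747 × 10⁻⁵ s⁻².
N = √(9.3747 × 10⁻⁵) = 9.6823 × 10⁻³ rad s⁻¹ ≈ 9.68 × 10⁻³ rad s⁻¹.

9.68 × 10⁻³ rad s⁻¹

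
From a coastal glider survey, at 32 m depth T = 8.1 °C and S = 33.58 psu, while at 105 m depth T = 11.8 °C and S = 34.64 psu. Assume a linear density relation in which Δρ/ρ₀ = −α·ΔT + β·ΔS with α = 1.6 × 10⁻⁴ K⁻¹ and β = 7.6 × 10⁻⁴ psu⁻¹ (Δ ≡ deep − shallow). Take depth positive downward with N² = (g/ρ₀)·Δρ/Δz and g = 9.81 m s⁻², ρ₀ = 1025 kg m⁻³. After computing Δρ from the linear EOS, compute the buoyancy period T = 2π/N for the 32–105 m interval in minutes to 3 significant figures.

ΔT = +3.7 K, ΔS = +1.06 psu (deep − shallow).
Δρ/ρ₀ = −αΔT + βΔS = -5.92 × 10⁻⁴ + 8.056 × 10⁻⁴ = 2.136 × 10⁻⁴, so Δρ ≈ 0.2189 kg m⁻³.
N² = (g/ρ₀)·Δρ/Δz = g·(Δρ/ρ₀)/Δz = 9.81 × 2.136 × 10⁻⁴ / 73 = 2.8704 × 10⁻⁵ s⁻².
N = √(2.8704 × 10⁻⁵) = 5.3576 × 10⁻³ rad s⁻¹ → T = 2π/N = 1.1728 × 10³ s = 19.547 min ≈ 19.5 min.

19.5 min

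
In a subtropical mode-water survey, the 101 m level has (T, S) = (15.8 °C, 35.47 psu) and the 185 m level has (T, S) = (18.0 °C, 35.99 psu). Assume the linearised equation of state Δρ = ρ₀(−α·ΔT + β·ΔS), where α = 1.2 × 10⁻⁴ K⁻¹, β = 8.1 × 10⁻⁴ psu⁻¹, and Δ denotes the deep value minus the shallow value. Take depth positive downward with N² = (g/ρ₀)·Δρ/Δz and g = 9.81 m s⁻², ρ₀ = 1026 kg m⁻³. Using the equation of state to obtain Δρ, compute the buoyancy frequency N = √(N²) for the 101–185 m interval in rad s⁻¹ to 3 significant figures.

ΔT = +2.2 K, ΔS = +0.52 psu (deep − shallow).
Δρ/ρ₀ = −αΔT + βΔS = -2.64 × 10⁻⁴ + 4.212 × 10⁻⁴ = 1.572 × 10⁻⁴, so Δρ ≈ 0.1613 kg m⁻³.
N² = (g/ρ₀)·Δρ/Δz = g·(Δρ/ρ₀)/Δz = 9.81 × 1.572 × 10⁻⁴ / 84 = 1.8359 × 10⁻⁵ s⁻².
N = √(1.8359 × 10⁻⁵) = 4.2847 × 10⁻³ rad s⁻¹ ≈ 4.28 × 10⁻³ rad s⁻¹.

4.28 × 10⁻³ rad s⁻¹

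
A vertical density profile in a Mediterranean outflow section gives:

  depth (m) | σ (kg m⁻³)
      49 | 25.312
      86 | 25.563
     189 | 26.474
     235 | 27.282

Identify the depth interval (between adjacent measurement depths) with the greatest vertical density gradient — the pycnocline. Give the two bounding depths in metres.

Compute the density gradient over each adjacent pair:
  49–86 m: Δρ/Δz = 0.251/37 = 6.8 × 10⁻³ kg m⁻⁴
  86–189 m: Δρ/Δz = 0.911/103 = 8.8 × 10⁻³ kg m⁻⁴
  189–235 m: Δρ/Δz = 0.808/46 = 0.018 kg m⁻⁴
The largest gradient is in the 189–235 m interval — the pycnocline.

189–235 m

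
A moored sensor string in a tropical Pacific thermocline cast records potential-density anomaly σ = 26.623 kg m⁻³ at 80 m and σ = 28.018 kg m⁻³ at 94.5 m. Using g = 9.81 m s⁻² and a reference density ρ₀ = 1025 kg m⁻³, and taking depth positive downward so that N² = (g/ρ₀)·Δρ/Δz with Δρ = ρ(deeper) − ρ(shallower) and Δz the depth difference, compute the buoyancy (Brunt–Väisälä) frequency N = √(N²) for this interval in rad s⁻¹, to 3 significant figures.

Δρ = 1028.018 − 1026.623 = 1.395 kg m⁻³ over Δz = 94.5 − 80 = 14.5 m.
N² = (9.81/1025) × (1.395/14.5) = 9.2077 × 10⁻⁴ s⁻².
N = √(9.2077 × 10⁻⁴) = 0.030344 rad s⁻¹ ≈ 0.0303 rad s⁻¹.

0.0303 rad s⁻¹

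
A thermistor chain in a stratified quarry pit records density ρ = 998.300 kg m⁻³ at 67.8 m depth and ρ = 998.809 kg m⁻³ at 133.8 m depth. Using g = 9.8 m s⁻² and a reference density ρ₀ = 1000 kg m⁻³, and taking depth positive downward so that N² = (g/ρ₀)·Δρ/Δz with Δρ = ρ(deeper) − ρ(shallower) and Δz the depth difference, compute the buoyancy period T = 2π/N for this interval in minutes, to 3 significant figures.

Δρ = 998.809 − 998.300 = 0.509 kg m⁻³ over Δz = 133.8 − 67.8 = 66 m.
N² = (9.8/1000) × (0.509/66) = 7.5579 × 10⁻⁵ s⁻².
N = √(7.5579 × 10⁻⁵) = 8.6936 × 10⁻³ rad s⁻¹, so T = 2π/N = 722.74 s = 12.046 min ≈ 12.0 min.

12.0 min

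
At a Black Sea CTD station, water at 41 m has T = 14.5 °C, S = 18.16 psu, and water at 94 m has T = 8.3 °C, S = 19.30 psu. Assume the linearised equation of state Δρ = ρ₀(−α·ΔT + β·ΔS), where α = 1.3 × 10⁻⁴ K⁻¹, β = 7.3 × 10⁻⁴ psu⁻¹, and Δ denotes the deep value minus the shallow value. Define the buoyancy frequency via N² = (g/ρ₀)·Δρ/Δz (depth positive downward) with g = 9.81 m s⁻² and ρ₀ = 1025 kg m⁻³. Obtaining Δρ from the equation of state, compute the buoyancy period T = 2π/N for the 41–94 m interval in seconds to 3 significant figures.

ΔT = -6.2 K, ΔS = +1.14 psu (deep − shallow).
Δρ/ρ₀ = −αΔT + βΔS = 8.06 × 10⁻⁴ + 8.322 × 10⁻⁴ = 1.6382 × 10⁻³, so Δρ ≈ 1.679 kg m⁻³.
N² = (g/ρ₀)·Δρ/Δz = g·(Δρ/ρ₀)/Δz = 9.81 × 1.6382 × 10⁻³ / 53 = 3.0322 × 10⁻⁴ s⁻².
N = √(3.0322 × 10⁻⁴) = 0.017413 rad s⁻¹ → T = 2π/N = 360.83 s ≈ 361 s.

361 s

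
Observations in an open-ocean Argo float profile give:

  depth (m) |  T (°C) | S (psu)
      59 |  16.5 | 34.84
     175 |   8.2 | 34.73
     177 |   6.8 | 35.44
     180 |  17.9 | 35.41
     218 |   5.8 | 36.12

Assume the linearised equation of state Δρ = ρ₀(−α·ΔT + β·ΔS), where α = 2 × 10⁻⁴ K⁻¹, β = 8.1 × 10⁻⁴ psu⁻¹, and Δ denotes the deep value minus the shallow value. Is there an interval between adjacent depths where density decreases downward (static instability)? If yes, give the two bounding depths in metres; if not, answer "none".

Evaluate Δρ/ρ₀ = −αΔT + βΔS across each adjacent pair:
  59–175 m: −αΔT+βΔS = −(2 × 10⁻⁴)(-8.3)+(8.1 × 10⁻⁴)(-0.11) = 1.6 × 10⁻³ → stable
  175–177 m: −αΔT+βΔS = −(2 × 10⁻⁴)(-1.4)+(8.1 × 10⁻⁴)(+0.71) = 8.6 × 10⁻⁴ → stable
  177–180 m: −αΔT+βΔS = −(2 × 10⁻⁴)(+11.1)+(8.1 × 10⁻⁴)(-0.03) = -2.2 × 10⁻³ → UNSTABLE
  180–218 m: −αΔT+βΔS = −(2 × 10⁻⁴)(-12.1)+(8.1 × 10⁻⁴)(+0.71) = 3.0 × 10⁻³ → stable
The 177–180 m interval has Δρ < 0: lighter water underlies denser water.

177–180 m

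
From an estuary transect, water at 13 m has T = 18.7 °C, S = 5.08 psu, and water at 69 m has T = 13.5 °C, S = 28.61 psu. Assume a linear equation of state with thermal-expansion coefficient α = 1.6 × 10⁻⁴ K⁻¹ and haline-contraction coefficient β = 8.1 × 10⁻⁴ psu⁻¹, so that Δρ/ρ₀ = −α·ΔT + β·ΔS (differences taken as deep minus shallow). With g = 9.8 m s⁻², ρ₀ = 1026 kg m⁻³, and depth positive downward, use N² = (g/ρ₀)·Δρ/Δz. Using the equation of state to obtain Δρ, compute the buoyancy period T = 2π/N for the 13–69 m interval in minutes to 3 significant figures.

ΔT = -5.2 K, ΔS = +23.53 psu (deep − shallow).
Δρ/ρ₀ = −αΔT + βΔS = 8.32 × 10⁻⁴ + 0.0190593 = 0.0198913, so Δρ ≈ 20.41 kg m⁻³.
N² = (g/ρ₀)·Δρ/Δz = g·(Δρ/ρ₀)/Δz = 9.8 × 0.0198913 / 56 = 3.4810 × 10⁻³ s⁻².
N = √(3.4810 × 10⁻³) = 0.059000 rad s⁻¹ → T = 2π/N = 106.49 s = 1.7748 min ≈ 1.77 min.

1.77 min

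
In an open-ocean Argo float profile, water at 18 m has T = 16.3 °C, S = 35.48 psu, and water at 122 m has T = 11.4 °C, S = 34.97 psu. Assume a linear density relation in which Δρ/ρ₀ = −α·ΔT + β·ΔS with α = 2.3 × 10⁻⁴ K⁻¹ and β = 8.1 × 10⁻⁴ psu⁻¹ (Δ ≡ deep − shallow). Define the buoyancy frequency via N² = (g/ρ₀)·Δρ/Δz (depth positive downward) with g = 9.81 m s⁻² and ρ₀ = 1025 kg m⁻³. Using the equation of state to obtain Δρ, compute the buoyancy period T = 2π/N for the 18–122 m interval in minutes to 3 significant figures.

12.8 min

ΔT = -4.9 K, ΔS = -0.51 psu (deep − shallow).
Δρ/ρ₀ = −αΔT + βΔS = 1.127 × 10⁻³ − 4.131 × 10⁻⁴ = 7.139 × 10⁻⁴, so Δρ ≈ 0.7317 kg m⁻³.
N² = (g/ρ₀)·Δρ/Δz = g·(Δρ/ρ₀)/Δz = 9.81 × 7.139 × 10⁻⁴ / 104 = 6.7340 × 10⁻⁵ s⁻².
N = √(6.7340 × 10⁻⁵) = 8.2061 × 10⁻³ rad s⁻¹ → T = 2π/N = 765.67 s = 12.761 min ≈ 12.8 min.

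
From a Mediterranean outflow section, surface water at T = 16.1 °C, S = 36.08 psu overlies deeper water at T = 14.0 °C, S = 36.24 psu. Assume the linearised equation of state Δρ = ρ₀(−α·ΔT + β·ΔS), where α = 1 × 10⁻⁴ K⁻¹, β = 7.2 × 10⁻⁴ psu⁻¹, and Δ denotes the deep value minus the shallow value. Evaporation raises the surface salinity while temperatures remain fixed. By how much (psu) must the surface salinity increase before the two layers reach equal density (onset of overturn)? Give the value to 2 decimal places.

Neutral buoyancy requires −α(T_deep − T_surf) + β(S_deep − S_surf′) = 0.
S_surf′ = S_deep − (α/β)·ΔT = 36.24 − (1 × 10⁻⁴/7.2 × 10⁻⁴)·(-2.1) = 36.5317 psu.
Increase required: 36.5317 − 36.08 = 0.4517 psu.

0.45 psu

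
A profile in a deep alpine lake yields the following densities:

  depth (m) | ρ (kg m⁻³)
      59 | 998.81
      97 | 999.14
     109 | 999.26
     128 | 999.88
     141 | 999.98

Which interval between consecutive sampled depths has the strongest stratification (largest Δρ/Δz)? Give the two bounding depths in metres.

109–128 m

Compute the density gradient over each adjacent pair:
  59–97 m: Δρ/Δz = 0.33/38 = 8.7 × 10⁻³ kg m⁻⁴
  97–109 m: Δρ/Δz = 0.12/12 = 0.010 kg m⁻⁴
  109–128 m: Δρ/Δz = 0.62/19 = 0.033 kg m⁻⁴
  128–141 m: Δρ/Δz = 0.10/13 = 7.7 × 10⁻³ kg m⁻⁴
The largest gradient is in the 109–128 m interval — the pycnocline.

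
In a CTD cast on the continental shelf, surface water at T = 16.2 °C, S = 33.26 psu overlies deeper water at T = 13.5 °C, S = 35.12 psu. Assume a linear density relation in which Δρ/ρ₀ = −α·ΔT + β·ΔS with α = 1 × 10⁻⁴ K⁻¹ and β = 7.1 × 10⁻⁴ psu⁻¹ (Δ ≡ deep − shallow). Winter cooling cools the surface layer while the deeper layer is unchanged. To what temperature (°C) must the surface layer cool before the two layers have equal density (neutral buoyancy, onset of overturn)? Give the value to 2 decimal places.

0.29 °C

Neutral buoyancy requires Δρ = 0, i.e. −α(T_deep − T_surf′) + β(S_deep − S_surf) = 0.
T_surf′ = T_deep − (β/α)·ΔS = 13.5 − (7.1 × 10⁻⁴/1 × 10⁻⁴)·(+1.86) = 0.2940 °C.
Cooling required: 16.2 − (0.2940) = 15.9060 °C.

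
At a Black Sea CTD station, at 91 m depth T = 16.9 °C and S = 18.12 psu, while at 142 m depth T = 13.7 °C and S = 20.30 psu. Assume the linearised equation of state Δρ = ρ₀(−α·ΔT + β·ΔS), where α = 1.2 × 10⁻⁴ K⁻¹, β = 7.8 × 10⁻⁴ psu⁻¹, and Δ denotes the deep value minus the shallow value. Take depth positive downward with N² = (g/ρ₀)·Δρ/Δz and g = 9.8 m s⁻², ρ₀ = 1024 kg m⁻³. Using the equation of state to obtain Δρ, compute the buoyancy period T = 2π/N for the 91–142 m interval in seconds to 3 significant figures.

ΔT = -3.2 K, ΔS = +2.18 psu (deep − shallow).
Δρ/ρ₀ = −αΔT + βΔS = 3.84 × 10⁻⁴ + 1.7004 × 10⁻³ = 2.0844 × 10⁻³, so Δρ ≈ 2.134 kg m⁻³.
N² = (g/ρ₀)·Δρ/Δz = g·(Δρ/ρ₀)/Δz = 9.8 × 2.0844 × 10⁻³ / 51 = 4.0053 × 10⁻⁴ s⁻².
N = √(4.0053 × 10⁻⁴) = 0.020013 rad s⁻¹ → T = 2π/N = 313.96 s ≈ 314 s.

314 s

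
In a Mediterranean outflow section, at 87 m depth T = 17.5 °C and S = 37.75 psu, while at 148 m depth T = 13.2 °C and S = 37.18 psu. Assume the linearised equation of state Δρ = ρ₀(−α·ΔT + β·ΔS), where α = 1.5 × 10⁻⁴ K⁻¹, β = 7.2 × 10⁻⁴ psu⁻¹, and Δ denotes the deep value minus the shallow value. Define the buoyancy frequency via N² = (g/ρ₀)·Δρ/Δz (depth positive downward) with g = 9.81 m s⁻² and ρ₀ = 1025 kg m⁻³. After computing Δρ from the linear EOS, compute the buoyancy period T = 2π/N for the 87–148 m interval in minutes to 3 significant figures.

ΔT = -4.3 K, ΔS = -0.57 psu (deep − shallow).
Δρ/ρ₀ = −αΔT + βΔS = 6.45 × 10⁻⁴ − 4.104 × 10⁻⁴ = 2.346 × 10⁻⁴, so Δρ ≈ 0.2405 kg m⁻³.
N² = (g/ρ₀)·Δρ/Δz = g·(Δρ/ρ₀)/Δz = 9.81 × 2.346 × 10⁻⁴ / 61 = 3.7728 × 10⁻⁵ s⁻².
N = √(3.7728 × 10⁻⁵) = 6.1423 × 10⁻³ rad s⁻¹ → T = 2π/N = 1.0229 × 10³ s = 17.048 min ≈ 17.0 min.

17.0 min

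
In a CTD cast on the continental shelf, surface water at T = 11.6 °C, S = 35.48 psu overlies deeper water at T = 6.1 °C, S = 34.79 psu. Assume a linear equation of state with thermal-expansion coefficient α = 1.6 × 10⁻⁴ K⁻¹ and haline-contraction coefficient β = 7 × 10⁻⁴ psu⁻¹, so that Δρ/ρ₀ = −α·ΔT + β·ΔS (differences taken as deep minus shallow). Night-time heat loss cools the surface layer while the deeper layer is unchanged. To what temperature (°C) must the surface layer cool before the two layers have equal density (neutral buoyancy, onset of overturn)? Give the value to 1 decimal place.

9.1 °C

Neutral buoyancy requires Δρ = 0, i.e. −α(T_deep − T_surf′) + β(S_deep − S_surf) = 0.
T_surf′ = T_deep − (β/α)·ΔS = 6.1 − (7 × 10⁻⁴/1.6 × 10⁻⁴)·(-0.69) = 9.119 °C.
Cooling required: 11.6 − (9.119) = 2.481 °C.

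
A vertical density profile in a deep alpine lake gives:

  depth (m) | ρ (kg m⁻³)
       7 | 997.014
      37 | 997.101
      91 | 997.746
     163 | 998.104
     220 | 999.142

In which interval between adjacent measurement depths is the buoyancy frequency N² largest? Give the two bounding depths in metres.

163–220 m

Compute the density gradient over each adjacent pair:
  7–37 m: Δρ/Δz = 0.087/30 = 2.9 × 10⁻³ kg m⁻⁴
  37–91 m: Δρ/Δz = 0.645/54 = 0.012 kg m⁻⁴
  91–163 m: Δρ/Δz = 0.358/72 = 5.0 × 10⁻³ kg m⁻⁴
  163–220 m: Δρ/Δz = 1.038/57 = 0.018 kg m⁻⁴
The largest gradient is in the 163–220 m interval — the pycnocline.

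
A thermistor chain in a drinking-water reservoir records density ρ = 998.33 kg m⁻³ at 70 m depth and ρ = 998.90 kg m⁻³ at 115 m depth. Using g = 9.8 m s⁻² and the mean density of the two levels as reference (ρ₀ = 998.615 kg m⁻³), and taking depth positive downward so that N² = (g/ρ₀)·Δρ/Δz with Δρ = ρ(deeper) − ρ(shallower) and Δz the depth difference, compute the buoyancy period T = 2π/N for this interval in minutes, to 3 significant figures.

Δρ = 998.90 − 998.33 = 0.57 kg m⁻³ over Δz = 115 − 70 = 45 m.
N² = (9.8/998.615) × (0.57/45) = 1.2431 × 10⁻⁴ s⁻².
N = √(1.2431 × 10⁻⁴) = 0.011149 rad s⁻¹, so T = 2π/N = 563.56 s = 9.3927 min ≈ 9.39 min.

9.39 min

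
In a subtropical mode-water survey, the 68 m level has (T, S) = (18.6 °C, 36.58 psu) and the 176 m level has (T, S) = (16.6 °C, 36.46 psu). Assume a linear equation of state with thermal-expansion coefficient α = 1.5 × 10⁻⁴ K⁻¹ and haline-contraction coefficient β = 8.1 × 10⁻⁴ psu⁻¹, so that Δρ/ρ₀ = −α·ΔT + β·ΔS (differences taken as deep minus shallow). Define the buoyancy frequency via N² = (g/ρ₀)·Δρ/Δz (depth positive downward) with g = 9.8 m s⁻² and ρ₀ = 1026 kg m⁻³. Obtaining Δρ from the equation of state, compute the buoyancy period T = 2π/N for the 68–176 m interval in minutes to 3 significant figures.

ΔT = -2.0 K, ΔS = -0.12 psu (deep − shallow).
Δρ/ρ₀ = −αΔT + βΔS = 3.00 × 10⁻⁴ − 9.72 × 10⁻⁵ = 2.028 × 10⁻⁴, so Δρ ≈ 0.2081 kg m⁻³.
N² = (g/ρ₀)·Δρ/Δz = g·(Δρ/ρ₀)/Δz = 9.8 × 2.028 × 10⁻⁴ / 108 = 1.8402 × 10⁻⁵ s⁻².
N = √(1.8402 × 10⁻⁵) = 4.2898 × 10⁻³ rad s⁻¹ → T = 2π/N = 1.4647 × 10³ s = 24.412 min ≈ 24.4 min.

24.4 min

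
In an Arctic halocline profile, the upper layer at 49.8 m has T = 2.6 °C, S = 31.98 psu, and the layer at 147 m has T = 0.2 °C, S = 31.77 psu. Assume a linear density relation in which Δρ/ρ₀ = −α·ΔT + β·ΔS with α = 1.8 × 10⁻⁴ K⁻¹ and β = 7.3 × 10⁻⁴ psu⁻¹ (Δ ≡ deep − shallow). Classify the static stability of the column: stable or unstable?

stable

ΔT = 0.2 − 2.6 = -2.4 K and ΔS = 31.77 − 31.98 = -0.21 psu (deep − shallow).
−αΔT = 4.32 × 10⁻⁴; βΔS = -1.533 × 10⁻⁴; sum Δρ/ρ₀ = 2.787 × 10⁻⁴.
Δρ/ρ₀ > 0, so Δρ > 0: deeper water is denser → statically stable.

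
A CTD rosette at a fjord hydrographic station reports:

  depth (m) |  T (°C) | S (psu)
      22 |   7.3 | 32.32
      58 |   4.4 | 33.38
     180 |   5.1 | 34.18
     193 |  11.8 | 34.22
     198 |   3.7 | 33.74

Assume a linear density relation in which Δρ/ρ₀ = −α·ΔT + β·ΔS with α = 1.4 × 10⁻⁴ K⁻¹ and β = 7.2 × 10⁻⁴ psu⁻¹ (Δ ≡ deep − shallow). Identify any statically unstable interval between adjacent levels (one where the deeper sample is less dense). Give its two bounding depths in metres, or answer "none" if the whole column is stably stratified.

Evaluate Δρ/ρ₀ = −αΔT + βΔS across each adjacent pair:
  22–58 m: −αΔT+βΔS = −(1.4 × 10⁻⁴)(-2.9)+(7.2 × 10⁻⁴)(+1.06) = 1.2 × 10⁻³ → stable
  58–180 m: −αΔT+βΔS = −(1.4 × 10⁻⁴)(+0.7)+(7.2 × 10⁻⁴)(+0.80) = 4.8 × 10⁻⁴ → stable
  180–193 m: −αΔT+βΔS = −(1.4 × 10⁻⁴)(+6.7)+(7.2 × 10⁻⁴)(+0.04) = -9.1 × 10⁻⁴ → UNSTABLE
  193–198 m: −αΔT+βΔS = −(1.4 × 10⁻⁴)(-8.1)+(7.2 × 10⁻⁴)(-0.48) = 7.9 × 10⁻⁴ → stable
The 180–193 m interval has Δρ < 0: lighter water underlies denser water.

180–193 m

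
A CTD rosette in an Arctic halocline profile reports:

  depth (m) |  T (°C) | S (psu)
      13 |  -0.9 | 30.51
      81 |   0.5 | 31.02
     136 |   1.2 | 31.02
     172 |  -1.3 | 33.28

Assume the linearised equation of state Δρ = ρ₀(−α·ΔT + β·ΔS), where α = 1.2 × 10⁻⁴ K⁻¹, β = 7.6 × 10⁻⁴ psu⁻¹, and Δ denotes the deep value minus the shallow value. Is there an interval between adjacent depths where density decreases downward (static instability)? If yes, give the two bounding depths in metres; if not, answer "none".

Evaluate Δρ/ρ₀ = −αΔT + βΔS across each adjacent pair:
  13–81 m: −αΔT+βΔS = −(1.2 × 10⁻⁴)(+1.4)+(7.6 × 10⁻⁴)(+0.51) = 2.2 × 10⁻⁴ → stable
  81–136 m: −αΔT+βΔS = −(1.2 × 10⁻⁴)(+0.7)+(7.6 × 10⁻⁴)(+0.00) = -8.4 × 10⁻⁵ → UNSTABLE
  136–172 m: −αΔT+βΔS = −(1.2 × 10⁻⁴)(-2.5)+(7.6 × 10⁻⁴)(+2.26) = 2.0 × 10⁻³ → stable
The 81–136 m interval has Δρ < 0: lighter water underlies denser water.

81–136 m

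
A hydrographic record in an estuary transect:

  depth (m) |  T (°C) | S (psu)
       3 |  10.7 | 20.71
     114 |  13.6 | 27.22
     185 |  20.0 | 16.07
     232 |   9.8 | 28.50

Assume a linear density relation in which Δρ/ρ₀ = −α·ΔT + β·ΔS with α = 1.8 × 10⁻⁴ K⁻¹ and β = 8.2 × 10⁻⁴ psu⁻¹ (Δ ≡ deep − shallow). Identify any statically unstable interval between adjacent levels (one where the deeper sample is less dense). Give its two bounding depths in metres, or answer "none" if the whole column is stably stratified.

114–185 m

Evaluate Δρ/ρ₀ = −αΔT + βΔS across each adjacent pair:
  3–114 m: −αΔT+βΔS = −(1.8 × 10⁻⁴)(+2.9)+(8.2 × 10⁻⁴)(+6.51) = 4.8 × 10⁻³ → stable
  114–185 m: −αΔT+βΔS = −(1.8 × 10⁻⁴)(+6.4)+(8.2 × 10⁻⁴)(-11.15) = -0.010 → UNSTABLE
  185–232 m: −αΔT+βΔS = −(1.8 × 10⁻⁴)(-10.2)+(8.2 × 10⁻⁴)(+12.43) = 0.012 → stable
The 114–185 m interval has Δρ < 0: lighter water underlies denser water.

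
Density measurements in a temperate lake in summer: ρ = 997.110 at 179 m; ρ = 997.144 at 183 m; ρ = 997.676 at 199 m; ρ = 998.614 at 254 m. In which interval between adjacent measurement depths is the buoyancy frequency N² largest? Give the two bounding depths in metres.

183–199 m

Compute the density gradient over each adjacent pair:
  179–183 m: Δρ/Δz = 0.034/4 = 8.5 × 10⁻³ kg m⁻⁴
  183–199 m: Δρ/Δz = 0.532/16 = 0.033 kg m⁻⁴
  199–254 m: Δρ/Δz = 0.938/55 = 0.017 kg m⁻⁴
The largest gradient is in the 183–199 m interval — the pycnocline.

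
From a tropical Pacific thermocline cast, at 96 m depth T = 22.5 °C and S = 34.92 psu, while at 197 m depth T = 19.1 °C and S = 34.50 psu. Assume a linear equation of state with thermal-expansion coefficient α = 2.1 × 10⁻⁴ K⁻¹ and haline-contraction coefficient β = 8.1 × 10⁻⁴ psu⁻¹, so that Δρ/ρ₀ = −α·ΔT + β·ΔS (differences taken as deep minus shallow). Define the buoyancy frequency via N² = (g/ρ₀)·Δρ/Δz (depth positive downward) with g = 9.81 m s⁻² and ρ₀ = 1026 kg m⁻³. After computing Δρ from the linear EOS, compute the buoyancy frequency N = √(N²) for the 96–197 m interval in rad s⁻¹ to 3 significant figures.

ΔT = -3.4 K, ΔS = -0.42 psu (deep − shallow).
Δρ/ρ₀ = −αΔT + βΔS = 7.14 × 10⁻⁴ − 3.402 × 10⁻⁴ = 3.738 × 10⁻⁴, so Δρ ≈ 0.3835 kg m⁻³.
N² = (g/ρ₀)·Δρ/Δz = g·(Δρ/ρ₀)/Δz = 9.81 × 3.738 × 10⁻⁴ / 101 = 3.6307 × 10⁻⁵ s⁻².
N = √(3.6307 × 10⁻⁵) = 6.0255 × 10⁻³ rad s⁻¹ ≈ 6.03 × 10⁻³ rad s⁻¹.

6.03 × 10⁻³ rad s⁻¹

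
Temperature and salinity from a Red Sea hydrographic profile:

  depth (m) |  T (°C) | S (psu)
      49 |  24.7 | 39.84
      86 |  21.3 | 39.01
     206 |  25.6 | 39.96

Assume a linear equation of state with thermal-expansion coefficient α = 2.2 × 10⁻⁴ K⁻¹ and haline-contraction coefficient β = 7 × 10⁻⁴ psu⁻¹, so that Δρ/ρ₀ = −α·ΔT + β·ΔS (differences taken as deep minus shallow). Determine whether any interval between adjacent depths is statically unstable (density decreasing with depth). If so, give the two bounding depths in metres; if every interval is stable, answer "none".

86–206 m

Evaluate Δρ/ρ₀ = −αΔT + βΔS across each adjacent pair:
  49–86 m: −αΔT+βΔS = −(2.2 × 10⁻⁴)(-3.4)+(7 × 10⁻⁴)(-0.83) = 1.7 × 10⁻⁴ → stable
  86–206 m: −αΔT+βΔS = −(2.2 × 10⁻⁴)(+4.3)+(7 × 10⁻⁴)(+0.95) = -2.8 × 10⁻⁴ → UNSTABLE
The 86–206 m interval has Δρ < 0: lighter water underlies denser water.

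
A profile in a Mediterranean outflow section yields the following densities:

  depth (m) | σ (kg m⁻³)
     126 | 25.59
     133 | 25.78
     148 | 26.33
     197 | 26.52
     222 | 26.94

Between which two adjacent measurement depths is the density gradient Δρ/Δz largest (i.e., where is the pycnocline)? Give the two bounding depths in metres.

133–148 m

Compute the density gradient over each adjacent pair:
  126–133 m: Δρ/Δz = 0.19/7 = 0.027 kg m⁻⁴
  133–148 m: Δρ/Δz = 0.55/15 = 0.037 kg m⁻⁴
  148–197 m: Δρ/Δz = 0.19/49 = 3.9 × 10⁻³ kg m⁻⁴
  197–222 m: Δρ/Δz = 0.42/25 = 0.017 kg m⁻⁴
The largest gradient is in the 133–148 m interval — the pycnocline.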